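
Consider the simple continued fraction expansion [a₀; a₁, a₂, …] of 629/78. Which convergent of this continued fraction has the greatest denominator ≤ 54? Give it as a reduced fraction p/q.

250/31

a_0 = 8: 8/1  (≤ bound)
a_1 = 15: 121/15  (≤ bound)
a_2 = 1: 129/16  (≤ bound)
a_3 = 1: 250/31  (≤ bound)
a_4 = 2: 629/78  (> 54, stop)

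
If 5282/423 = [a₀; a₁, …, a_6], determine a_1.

2

5282 = 12·423 + 206, so a_0 = 12
423 = 2·206 + 11, so a_1 = 2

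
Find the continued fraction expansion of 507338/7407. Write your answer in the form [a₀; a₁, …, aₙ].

507338 ÷ 7407 → quotient 68, remainder 3662
7407 ÷ 3662 → quotient 2, remainder 83
3662 ÷ 83 → quotient 44, remainder 10
83 ÷ 10 → quotient 8, remainder 3
10 ÷ 3 → quotient 3, remainder 1
3 ÷ 1 → quotient 3, remainder 0

[68; 2, 44, 8, 3, 3]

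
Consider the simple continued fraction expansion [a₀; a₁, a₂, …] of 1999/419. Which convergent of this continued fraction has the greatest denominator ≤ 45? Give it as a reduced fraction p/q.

List convergents until the denominator exceeds the bound:
a_0 = 4: 4/1  (≤ bound)
a_1 = 1: 5/1  (≤ bound)
a_2 = 3: 19/4  (≤ bound)
a_3 = 2: 43/9  (≤ bound)
a_4 = 1: 62/13  (≤ bound)
a_5 = 2: 167/35  (≤ bound)
a_6 = 1: 229/48  (> 45, stop)

167/35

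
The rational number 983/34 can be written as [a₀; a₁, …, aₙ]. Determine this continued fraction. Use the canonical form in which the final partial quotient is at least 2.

[28; 1, 10, 3]

⌊983/34⌋ = 28, remainder 31
⌊34/31⌋ = 1, remainder 3
⌊31/3⌋ = 10, remainder 1
⌊3/1⌋ = 3, remainder 0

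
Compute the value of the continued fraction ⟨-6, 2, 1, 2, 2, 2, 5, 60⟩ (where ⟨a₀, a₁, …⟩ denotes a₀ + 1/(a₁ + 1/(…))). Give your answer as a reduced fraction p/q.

Work from the innermost term outward:
Start with 60.
5 + 1/(60/1) = 5 + 1/60 = 301/60
2 + 1/(301/60) = 2 + 60/301 = 662/301
2 + 1/(662/301) = 2 + 301/662 = 1625/662
2 + 1/(1625/662) = 2 + 662/1625 = 3912/1625
1 + 1/(3912/1625) = 1 + 1625/3912 = 5537/3912
2 + 1/(5537/3912) = 2 + 3912/5537 = 14986/5537
-6 + 1/(14986/5537) = -6 + 5537/14986 = -84379/14986

-84379/14986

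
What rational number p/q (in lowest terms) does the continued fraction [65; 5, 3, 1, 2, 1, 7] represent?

39831/611

Compute successive convergents:
a_0 = 65: 65/1
a_1 = 5: 326/5
a_2 = 3: 1043/16
a_3 = 1: 1369/21
a_4 = 2: 3781/58
a_5 = 1: 5150/79
a_6 = 7: 39831/611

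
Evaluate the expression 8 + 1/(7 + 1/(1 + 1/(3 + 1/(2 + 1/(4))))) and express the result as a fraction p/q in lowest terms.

2528/311

Starting at the tail and folding back:
Start with 4.
2 + 1/(4/1) = 2 + 1/4 = 9/4
3 + 1/(9/4) = 3 + 4/9 = 31/9
1 + 1/(31/9) = 1 + 9/31 = 40/31
7 + 1/(40/31) = 7 + 31/40 = 311/40
8 + 1/(311/40) = 8 + 40/311 = 2528/311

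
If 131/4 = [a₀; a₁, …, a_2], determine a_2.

3

⌊131/4⌋ = 32, remainder 3
⌊4/3⌋ = 1, remainder 1
⌊3/1⌋ = 3, remainder 0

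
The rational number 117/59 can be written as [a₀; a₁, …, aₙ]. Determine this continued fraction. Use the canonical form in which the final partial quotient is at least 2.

[1; 1, 58]

Run the Euclidean algorithm, recording each quotient:
⌊117/59⌋ = 1, remainder 58
⌊59/58⌋ = 1, remainder 1
⌊58/1⌋ = 58, remainder 0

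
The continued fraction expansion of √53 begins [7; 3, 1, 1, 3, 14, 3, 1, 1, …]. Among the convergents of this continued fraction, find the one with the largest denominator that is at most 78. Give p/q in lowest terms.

List convergents until the denominator exceeds the bound:
a_0 = 7: 7/1  (≤ bound)
a_1 = 3: 22/3  (≤ bound)
a_2 = 1: 29/4  (≤ bound)
a_3 = 1: 51/7  (≤ bound)
a_4 = 3: 182/25  (≤ bound)
a_5 = 14: 2599/357  (> 78, stop)

182/25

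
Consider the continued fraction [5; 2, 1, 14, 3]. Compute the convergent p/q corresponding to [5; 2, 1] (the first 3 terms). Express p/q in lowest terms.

16/3

Compute successive convergents:
a_0 = 5: 5/1
a_1 = 2: 11/2
a_2 = 1: 16/3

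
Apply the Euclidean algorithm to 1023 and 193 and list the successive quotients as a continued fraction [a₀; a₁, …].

⌊1023/193⌋ = 5, remainder 58
⌊193/58⌋ = 3, remainder 19
⌊58/19⌋ = 3, remainder 1
⌊19/1⌋ = 19, remainder 0

[5; 3, 3, 19]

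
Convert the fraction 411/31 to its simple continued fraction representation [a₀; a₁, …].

[13; 3, 1, 7]

Repeatedly divide and take the remainder:
⌊411/31⌋ = 13, remainder 8
⌊31/8⌋ = 3, remainder 7
⌊8/7⌋ = 1, remainder 1
⌊7/1⌋ = 7, remainder 0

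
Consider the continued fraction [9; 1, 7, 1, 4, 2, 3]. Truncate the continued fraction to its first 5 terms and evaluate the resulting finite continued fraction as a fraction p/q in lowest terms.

435/44

a_0 = 9: 9/1
a_1 = 1: 10/1
a_2 = 7: 79/8
a_3 = 1: 89/9
a_4 = 4: 435/44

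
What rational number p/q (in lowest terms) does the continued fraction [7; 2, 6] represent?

97/13

Compute successive convergents:
a_0 = 7: 7/1
a_1 = 2: 15/2
a_2 = 6: 97/13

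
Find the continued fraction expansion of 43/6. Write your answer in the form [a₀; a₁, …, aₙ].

43 = 7·6 + 1, so a_0 = 7
6 = 6·1 + 0, so a_1 = 6

[7; 6]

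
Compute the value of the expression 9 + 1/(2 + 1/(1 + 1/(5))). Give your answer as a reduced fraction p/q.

a_0 = 9: 9/1
a_1 = 2: 19/2
a_2 = 1: 28/3
a_3 = 5: 159/17

159/17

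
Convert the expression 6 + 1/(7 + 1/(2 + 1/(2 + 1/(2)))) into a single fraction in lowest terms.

Collapse the nested fraction from the inside out:
Start with 2.
2 + 1/(2/1) = 2 + 1/2 = 5/2
2 + 1/(5/2) = 2 + 2/5 = 12/5
7 + 1/(12/5) = 7 + 5/12 = 89/12
6 + 1/(89/12) = 6 + 12/89 = 546/89

546/89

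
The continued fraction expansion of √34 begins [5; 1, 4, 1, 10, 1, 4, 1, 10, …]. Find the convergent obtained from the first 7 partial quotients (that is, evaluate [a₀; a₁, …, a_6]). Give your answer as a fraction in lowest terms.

Work from the innermost term outward:
Start with 4.
1 + 1/(4/1) = 1 + 1/4 = 5/4
10 + 1/(5/4) = 10 + 4/5 = 54/5
1 + 1/(54/5) = 1 + 5/54 = 59/54
4 + 1/(59/54) = 4 + 54/59 = 290/59
1 + 1/(290/59) = 1 + 59/290 = 349/290
5 + 1/(349/290) = 5 + 290/349 = 2035/349

2035/349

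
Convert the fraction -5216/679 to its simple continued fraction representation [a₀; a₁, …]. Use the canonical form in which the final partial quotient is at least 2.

[-8; 3, 6, 1, 30]

⌊-5216/679⌋ = -8, remainder 216
⌊679/216⌋ = 3, remainder 31
⌊216/31⌋ = 6, remainder 30
⌊31/30⌋ = 1, remainder 1
⌊30/1⌋ = 30, remainder 0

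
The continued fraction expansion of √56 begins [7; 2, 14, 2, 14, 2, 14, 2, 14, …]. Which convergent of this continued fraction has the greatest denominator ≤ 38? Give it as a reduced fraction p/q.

List convergents until the denominator exceeds the bound:
a_0 = 7: 7/1  (≤ bound)
a_1 = 2: 15/2  (≤ bound)
a_2 = 14: 217/29  (≤ bound)
a_3 = 2: 449/60  (> 38, stop)

217/29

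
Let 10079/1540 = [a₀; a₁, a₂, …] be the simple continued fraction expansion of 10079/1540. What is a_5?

1

10079 = 6·1540 + 839, so a_0 = 6
1540 = 1·839 + 701, so a_1 = 1
839 = 1·701 + 138, so a_2 = 1
701 = 5·138 + 11, so a_3 = 5
138 = 12·11 + 6, so a_4 = 12
11 = 1·6 + 5, so a_5 = 1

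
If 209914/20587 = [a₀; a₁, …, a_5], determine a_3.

52

Apply division with remainder until the remainder is 0:
⌊209914/20587⌋ = 10, remainder 4044
⌊20587/4044⌋ = 5, remainder 367
⌊4044/367⌋ = 11, remainder 7
⌊367/7⌋ = 52, remainder 3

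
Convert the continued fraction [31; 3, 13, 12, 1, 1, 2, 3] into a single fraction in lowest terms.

Starting at the tail and folding back:
Start with 3.
2 + 1/(3/1) = 2 + 1/3 = 7/3
1 + 1/(7/3) = 1 + 3/7 = 10/7
1 + 1/(10/7) = 1 + 7/10 = 17/10
12 + 1/(17/10) = 12 + 10/17 = 214/17
13 + 1/(214/17) = 13 + 17/214 = 2799/214
3 + 1/(2799/214) = 3 + 214/2799 = 8611/2799
31 + 1/(8611/2799) = 31 + 2799/8611 = 269740/8611

269740/8611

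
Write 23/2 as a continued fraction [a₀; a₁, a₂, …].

Repeatedly divide and take the remainder:
23 ÷ 2 → quotient 11, remainder 1
2 ÷ 1 → quotient 2, remainder 0

[11; 2]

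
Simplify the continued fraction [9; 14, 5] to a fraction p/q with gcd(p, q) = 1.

644/71

Start with 5.
14 + 1/(5/1) = 14 + 1/5 = 71/5
9 + 1/(71/5) = 9 + 5/71 = 644/71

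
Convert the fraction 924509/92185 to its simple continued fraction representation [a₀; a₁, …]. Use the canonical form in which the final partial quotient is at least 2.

Run the Euclidean algorithm, recording each quotient:
924509 ÷ 92185 → quotient 10, remainder 2659
92185 ÷ 2659 → quotient 34, remainder 1779
2659 ÷ 1779 → quotient 1, remainder 880
1779 ÷ 880 → quotient 2, remainder 19
880 ÷ 19 → quotient 46, remainder 6
19 ÷ 6 → quotient 3, remainder 1
6 ÷ 1 → quotient 6, remainder 0

[10; 34, 1, 2, 46, 3, 6]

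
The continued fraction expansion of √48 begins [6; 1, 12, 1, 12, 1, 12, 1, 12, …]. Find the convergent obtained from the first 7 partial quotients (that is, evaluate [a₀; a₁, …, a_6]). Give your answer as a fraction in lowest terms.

17466/2521

Start with 12.
1 + 1/(12/1) = 1 + 1/12 = 13/12
12 + 1/(13/12) = 12 + 12/13 = 168/13
1 + 1/(168/13) = 1 + 13/168 = 181/168
12 + 1/(181/168) = 12 + 168/181 = 2340/181
1 + 1/(2340/181) = 1 + 181/2340 = 2521/2340
6 + 1/(2521/2340) = 6 + 2340/2521 = 17466/2521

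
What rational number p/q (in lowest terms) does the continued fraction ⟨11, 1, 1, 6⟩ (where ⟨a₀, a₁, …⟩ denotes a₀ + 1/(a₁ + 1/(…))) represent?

150/13

a_0 = 11: 11/1
a_1 = 1: 12/1
a_2 = 1: 23/2
a_3 = 6: 150/13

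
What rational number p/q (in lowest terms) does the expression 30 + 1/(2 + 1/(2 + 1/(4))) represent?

Start with 4.
2 + 1/(4/1) = 2 + 1/4 = 9/4
2 + 1/(9/4) = 2 + 4/9 = 22/9
30 + 1/(22/9) = 30 + 9/22 = 669/22

669/22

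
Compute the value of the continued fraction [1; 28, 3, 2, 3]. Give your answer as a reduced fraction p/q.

Start with 3.
2 + 1/(3/1) = 2 + 1/3 = 7/3
3 + 1/(7/3) = 3 + 3/7 = 24/7
28 + 1/(24/7) = 28 + 7/24 = 679/24
1 + 1/(679/24) = 1 + 24/679 = 703/679

703/679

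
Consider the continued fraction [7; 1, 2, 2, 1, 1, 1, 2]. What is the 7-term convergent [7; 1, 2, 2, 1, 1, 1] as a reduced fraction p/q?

208/27

a_0 = 7: 7/1
a_1 = 1: 8/1
a_2 = 2: 23/3
a_3 = 2: 54/7
a_4 = 1: 77/10
a_5 = 1: 131/17
a_6 = 1: 208/27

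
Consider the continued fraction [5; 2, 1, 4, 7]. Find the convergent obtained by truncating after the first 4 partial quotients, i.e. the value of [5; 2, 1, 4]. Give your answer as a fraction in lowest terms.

Build up convergents one term at a time:
a_0 = 5: 5/1
a_1 = 2: 11/2
a_2 = 1: 16/3
a_3 = 4: 75/14

75/14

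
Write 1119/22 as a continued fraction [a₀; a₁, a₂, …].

1119 ÷ 22 → quotient 50, remainder 19
22 ÷ 19 → quotient 1, remainder 3
19 ÷ 3 → quotient 6, remainder 1
3 ÷ 1 → quotient 3, remainder 0

[50; 1, 6, 3]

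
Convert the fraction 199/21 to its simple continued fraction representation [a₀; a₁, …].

[9; 2, 10]

199 ÷ 21 → quotient 9, remainder 10
21 ÷ 10 → quotient 2, remainder 1
10 ÷ 1 → quotient 10, remainder 0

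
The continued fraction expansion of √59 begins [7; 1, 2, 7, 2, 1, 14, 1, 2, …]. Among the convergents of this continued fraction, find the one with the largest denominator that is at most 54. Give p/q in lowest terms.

List convergents until the denominator exceeds the bound:
a_0 = 7: 7/1  (≤ bound)
a_1 = 1: 8/1  (≤ bound)
a_2 = 2: 23/3  (≤ bound)
a_3 = 7: 169/22  (≤ bound)
a_4 = 2: 361/47  (≤ bound)
a_5 = 1: 530/69  (> 54, stop)

361/47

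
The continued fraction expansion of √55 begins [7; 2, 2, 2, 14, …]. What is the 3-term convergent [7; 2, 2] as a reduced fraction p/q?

Start with 2.
2 + 1/(2/1) = 2 + 1/2 = 5/2
7 + 1/(5/2) = 7 + 2/5 = 37/5

37/5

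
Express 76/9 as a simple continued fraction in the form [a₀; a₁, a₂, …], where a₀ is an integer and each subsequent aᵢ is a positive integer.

[8; 2, 4]

Run the Euclidean algorithm, recording each quotient:
76 = 8·9 + 4, so a_0 = 8
9 = 2·4 + 1, so a_1 = 2
4 = 4·1 + 0, so a_2 = 4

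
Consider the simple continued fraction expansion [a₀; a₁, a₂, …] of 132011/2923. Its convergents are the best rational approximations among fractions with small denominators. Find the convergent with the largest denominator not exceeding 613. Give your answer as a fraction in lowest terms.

19691/436

a_0 = 45: 45/1  (≤ bound)
a_1 = 6: 271/6  (≤ bound)
a_2 = 7: 1942/43  (≤ bound)
a_3 = 9: 17749/393  (≤ bound)
a_4 = 1: 19691/436  (≤ bound)
a_5 = 1: 37440/829  (> 613, stop)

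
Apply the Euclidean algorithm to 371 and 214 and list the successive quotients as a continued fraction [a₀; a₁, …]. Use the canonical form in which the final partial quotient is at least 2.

371 ÷ 214 → quotient 1, remainder 157
214 ÷ 157 → quotient 1, remainder 57
157 ÷ 57 → quotient 2, remainder 43
57 ÷ 43 → quotient 1, remainder 14
43 ÷ 14 → quotient 3, remainder 1
14 ÷ 1 → quotient 14, remainder 0

[1; 1, 2, 1, 3, 14]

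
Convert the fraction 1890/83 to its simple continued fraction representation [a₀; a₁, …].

[22; 1, 3, 2, 1, 2, 2]

Repeatedly divide and take the remainder:
⌊1890/83⌋ = 22, remainder 64
⌊83/64⌋ = 1, remainder 19
⌊64/19⌋ = 3, remainder 7
⌊19/7⌋ = 2, remainder 5
⌊7/5⌋ = 1, remainder 2
⌊5/2⌋ = 2, remainder 1
⌊2/1⌋ = 2, remainder 0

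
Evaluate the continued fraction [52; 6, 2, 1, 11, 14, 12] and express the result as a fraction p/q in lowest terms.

1968743/37746

Starting at the tail and folding back:
Start with 12.
14 + 1/(12/1) = 14 + 1/12 = 169/12
11 + 1/(169/12) = 11 + 12/169 = 1871/169
1 + 1/(1871/169) = 1 + 169/1871 = 2040/1871
2 + 1/(2040/1871) = 2 + 1871/2040 = 5951/2040
6 + 1/(5951/2040) = 6 + 2040/5951 = 37746/5951
52 + 1/(37746/5951) = 52 + 5951/37746 = 1968743/37746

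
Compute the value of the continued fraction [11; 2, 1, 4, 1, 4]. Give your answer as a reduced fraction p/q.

931/82

a_0 = 11: 11/1
a_1 = 2: 23/2
a_2 = 1: 34/3
a_3 = 4: 159/14
a_4 = 1: 193/17
a_5 = 4: 931/82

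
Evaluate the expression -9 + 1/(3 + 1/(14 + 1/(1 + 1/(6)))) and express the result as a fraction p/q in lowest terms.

-2767/319

Start with 6.
1 + 1/(6/1) = 1 + 1/6 = 7/6
14 + 1/(7/6) = 14 + 6/7 = 104/7
3 + 1/(104/7) = 3 + 7/104 = 319/104
-9 + 1/(319/104) = -9 + 104/319 = -2767/319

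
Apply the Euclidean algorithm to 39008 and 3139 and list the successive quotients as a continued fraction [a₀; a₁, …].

39008 = 12·3139 + 1340, so a_0 = 12
3139 = 2·1340 + 459, so a_1 = 2
1340 = 2·459 + 422, so a_2 = 2
459 = 1·422 + 37, so a_3 = 1
422 = 11·37 + 15, so a_4 = 11
37 = 2·15 + 7, so a_5 = 2
15 = 2·7 + 1, so a_6 = 2
7 = 7·1 + 0, so a_7 = 7

[12; 2, 2, 1, 11, 2, 2, 7]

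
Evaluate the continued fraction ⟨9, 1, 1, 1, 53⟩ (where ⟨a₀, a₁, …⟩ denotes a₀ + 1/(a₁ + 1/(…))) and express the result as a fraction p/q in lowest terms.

1556/161

a_0 = 9: 9/1
a_1 = 1: 10/1
a_2 = 1: 19/2
a_3 = 1: 29/3
a_4 = 53: 1556/161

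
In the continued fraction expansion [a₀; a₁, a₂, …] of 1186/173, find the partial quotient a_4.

Repeatedly divide and take the remainder:
1186 = 6·173 + 148, so a_0 = 6
173 = 1·148 + 25, so a_1 = 1
148 = 5·25 + 23, so a_2 = 5
25 = 1·23 + 2, so a_3 = 1
23 = 11·2 + 1, so a_4 = 11

11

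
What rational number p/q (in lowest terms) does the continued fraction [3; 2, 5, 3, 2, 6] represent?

1801/521

Work from the innermost term outward:
Start with 6.
2 + 1/(6/1) = 2 + 1/6 = 13/6
3 + 1/(13/6) = 3 + 6/13 = 45/13
5 + 1/(45/13) = 5 + 13/45 = 238/45
2 + 1/(238/45) = 2 + 45/238 = 521/238
3 + 1/(521/238) = 3 + 238/521 = 1801/521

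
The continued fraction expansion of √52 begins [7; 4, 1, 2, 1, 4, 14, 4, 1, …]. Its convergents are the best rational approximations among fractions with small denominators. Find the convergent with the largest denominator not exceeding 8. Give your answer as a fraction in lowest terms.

36/5

a_0 = 7: 7/1  (≤ bound)
a_1 = 4: 29/4  (≤ bound)
a_2 = 1: 36/5  (≤ bound)
a_3 = 2: 101/14  (> 8, stop)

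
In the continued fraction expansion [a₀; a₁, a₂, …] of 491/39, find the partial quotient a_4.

491 ÷ 39 → quotient 12, remainder 23
39 ÷ 23 → quotient 1, remainder 16
23 ÷ 16 → quotient 1, remainder 7
16 ÷ 7 → quotient 2, remainder 2
7 ÷ 2 → quotient 3, remainder 1

3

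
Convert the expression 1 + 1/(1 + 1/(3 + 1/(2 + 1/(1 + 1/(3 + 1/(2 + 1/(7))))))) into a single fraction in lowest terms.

Use the convergent recurrence hₖ = aₖ·hₖ₋₁ + hₖ₋₂ (and likewise for the denominators kₖ):
a_0 = 1: 1/1
a_1 = 1: 2/1
a_2 = 3: 7/4
a_3 = 2: 16/9
a_4 = 1: 23/13
a_5 = 3: 85/48
a_6 = 2: 193/109
a_7 = 7: 1436/811

1436/811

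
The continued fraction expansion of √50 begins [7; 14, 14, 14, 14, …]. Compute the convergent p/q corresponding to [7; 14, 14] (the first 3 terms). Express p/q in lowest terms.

a_0 = 7: 7/1
a_1 = 14: 99/14
a_2 = 14: 1393/197

1393/197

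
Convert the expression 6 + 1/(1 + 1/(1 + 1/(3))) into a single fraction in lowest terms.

a_0 = 6: 6/1
a_1 = 1: 7/1
a_2 = 1: 13/2
a_3 = 3: 46/7

46/7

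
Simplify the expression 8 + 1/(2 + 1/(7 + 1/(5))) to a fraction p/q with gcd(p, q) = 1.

652/77

Start with 5.
7 + 1/(5/1) = 7 + 1/5 = 36/5
2 + 1/(36/5) = 2 + 5/36 = 77/36
8 + 1/(77/36) = 8 + 36/77 = 652/77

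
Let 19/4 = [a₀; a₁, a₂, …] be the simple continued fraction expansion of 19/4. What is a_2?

3

19 = 4·4 + 3, so a_0 = 4
4 = 1·3 + 1, so a_1 = 1
3 = 3·1 + 0, so a_2 = 3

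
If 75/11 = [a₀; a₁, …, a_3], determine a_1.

1

Apply division with remainder until the remainder is 0:
⌊75/11⌋ = 6, remainder 9
⌊11/9⌋ = 1, remainder 2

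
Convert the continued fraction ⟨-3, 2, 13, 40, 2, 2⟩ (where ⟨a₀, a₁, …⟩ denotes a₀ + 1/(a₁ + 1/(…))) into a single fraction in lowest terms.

Start with 2.
2 + 1/(2/1) = 2 + 1/2 = 5/2
40 + 1/(5/2) = 40 + 2/5 = 202/5
13 + 1/(202/5) = 13 + 5/202 = 2631/202
2 + 1/(2631/202) = 2 + 202/2631 = 5464/2631
-3 + 1/(5464/2631) = -3 + 2631/5464 = -13761/5464

-13761/5464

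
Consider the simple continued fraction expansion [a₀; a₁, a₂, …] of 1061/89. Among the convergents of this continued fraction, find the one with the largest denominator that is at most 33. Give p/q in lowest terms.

155/13

a_0 = 11: 11/1  (≤ bound)
a_1 = 1: 12/1  (≤ bound)
a_2 = 11: 143/12  (≤ bound)
a_3 = 1: 155/13  (≤ bound)
a_4 = 2: 453/38  (> 33, stop)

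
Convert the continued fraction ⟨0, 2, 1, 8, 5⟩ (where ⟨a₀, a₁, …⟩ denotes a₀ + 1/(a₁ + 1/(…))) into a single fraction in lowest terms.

46/133

Starting at the tail and folding back:
Start with 5.
8 + 1/(5/1) = 8 + 1/5 = 41/5
1 + 1/(41/5) = 1 + 5/41 = 46/41
2 + 1/(46/41) = 2 + 41/46 = 133/46
0 + 1/(133/46) = 0 + 46/133 = 46/133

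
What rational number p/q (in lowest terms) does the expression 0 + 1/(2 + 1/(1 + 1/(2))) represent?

3/8

Starting at the tail and folding back:
Start with 2.
1 + 1/(2/1) = 1 + 1/2 = 3/2
2 + 1/(3/2) = 2 + 2/3 = 8/3
0 + 1/(8/3) = 0 + 3/8 = 3/8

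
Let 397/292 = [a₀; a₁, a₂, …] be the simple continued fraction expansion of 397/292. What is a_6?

3

Run the Euclidean algorithm, recording each quotient:
⌊397/292⌋ = 1, remainder 105
⌊292/105⌋ = 2, remainder 82
⌊105/82⌋ = 1, remainder 23
⌊82/23⌋ = 3, remainder 13
⌊23/13⌋ = 1, remainder 10
⌊13/10⌋ = 1, remainder 3
⌊10/3⌋ = 3, remainder 1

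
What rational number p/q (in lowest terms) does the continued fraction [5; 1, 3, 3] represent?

Starting at the tail and folding back:
Start with 3.
3 + 1/(3/1) = 3 + 1/3 = 10/3
1 + 1/(10/3) = 1 + 3/10 = 13/10
5 + 1/(13/10) = 5 + 10/13 = 75/13

75/13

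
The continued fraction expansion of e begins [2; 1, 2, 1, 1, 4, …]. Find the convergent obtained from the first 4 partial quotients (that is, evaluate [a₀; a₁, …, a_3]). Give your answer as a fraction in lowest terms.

Starting at the tail and folding back:
Start with 1.
2 + 1/(1/1) = 2 + 1/1 = 3/1
1 + 1/(3/1) = 1 + 1/3 = 4/3
2 + 1/(4/3) = 2 + 3/4 = 11/4

11/4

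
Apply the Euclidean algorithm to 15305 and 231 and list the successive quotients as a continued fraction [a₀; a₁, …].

15305 ÷ 231 → quotient 66, remainder 59
231 ÷ 59 → quotient 3, remainder 54
59 ÷ 54 → quotient 1, remainder 5
54 ÷ 5 → quotient 10, remainder 4
5 ÷ 4 → quotient 1, remainder 1
4 ÷ 1 → quotient 4, remainder 0

[66; 3, 1, 10, 1, 4]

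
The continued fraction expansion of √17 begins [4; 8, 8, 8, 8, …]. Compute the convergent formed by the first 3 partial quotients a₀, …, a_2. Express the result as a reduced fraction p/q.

Start with 8.
8 + 1/(8/1) = 8 + 1/8 = 65/8
4 + 1/(65/8) = 4 + 8/65 = 268/65

268/65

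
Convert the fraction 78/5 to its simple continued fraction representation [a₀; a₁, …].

[15; 1, 1, 2]

78 ÷ 5 → quotient 15, remainder 3
5 ÷ 3 → quotient 1, remainder 2
3 ÷ 2 → quotient 1, remainder 1
2 ÷ 1 → quotient 2, remainder 0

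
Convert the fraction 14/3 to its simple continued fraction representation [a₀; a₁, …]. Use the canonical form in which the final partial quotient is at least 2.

⌊14/3⌋ = 4, remainder 2
⌊3/2⌋ = 1, remainder 1
⌊2/1⌋ = 2, remainder 0

[4; 1, 2]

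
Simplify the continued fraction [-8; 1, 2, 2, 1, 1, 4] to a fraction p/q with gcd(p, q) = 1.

Start with 4.
1 + 1/(4/1) = 1 + 1/4 = 5/4
1 + 1/(5/4) = 1 + 4/5 = 9/5
2 + 1/(9/5) = 2 + 5/9 = 23/9
2 + 1/(23/9) = 2 + 9/23 = 55/23
1 + 1/(55/23) = 1 + 23/55 = 78/55
-8 + 1/(78/55) = -8 + 55/78 = -569/78

-569/78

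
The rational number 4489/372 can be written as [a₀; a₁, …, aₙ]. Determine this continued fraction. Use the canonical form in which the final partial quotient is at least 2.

Repeatedly divide and take the remainder:
4489 = 12·372 + 25, so a_0 = 12
372 = 14·25 + 22, so a_1 = 14
25 = 1·22 + 3, so a_2 = 1
22 = 7·3 + 1, so a_3 = 7
3 = 3·1 + 0, so a_4 = 3

[12; 14, 1, 7, 3]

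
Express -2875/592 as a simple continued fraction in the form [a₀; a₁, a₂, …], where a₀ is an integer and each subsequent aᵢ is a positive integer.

[-5; 6, 1, 27, 3]

⌊-2875/592⌋ = -5, remainder 85
⌊592/85⌋ = 6, remainder 82
⌊85/82⌋ = 1, remainder 3
⌊82/3⌋ = 27, remainder 1
⌊3/1⌋ = 3, remainder 0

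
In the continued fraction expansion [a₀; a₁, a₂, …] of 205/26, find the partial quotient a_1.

205 ÷ 26 → quotient 7, remainder 23
26 ÷ 23 → quotient 1, remainder 3

1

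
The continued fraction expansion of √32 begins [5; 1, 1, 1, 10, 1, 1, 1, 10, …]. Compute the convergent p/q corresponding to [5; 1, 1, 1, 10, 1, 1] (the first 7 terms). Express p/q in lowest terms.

a_0 = 5: 5/1
a_1 = 1: 6/1
a_2 = 1: 11/2
a_3 = 1: 17/3
a_4 = 10: 181/32
a_5 = 1: 198/35
a_6 = 1: 379/67

379/67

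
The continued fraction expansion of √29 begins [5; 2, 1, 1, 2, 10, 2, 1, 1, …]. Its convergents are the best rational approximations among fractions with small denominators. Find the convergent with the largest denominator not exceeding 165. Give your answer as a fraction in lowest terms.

727/135

a_0 = 5: 5/1  (≤ bound)
a_1 = 2: 11/2  (≤ bound)
a_2 = 1: 16/3  (≤ bound)
a_3 = 1: 27/5  (≤ bound)
a_4 = 2: 70/13  (≤ bound)
a_5 = 10: 727/135  (≤ bound)
a_6 = 2: 1524/283  (> 165, stop)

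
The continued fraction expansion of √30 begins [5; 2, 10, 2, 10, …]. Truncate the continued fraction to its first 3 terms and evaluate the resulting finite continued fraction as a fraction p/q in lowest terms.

a_0 = 5: 5/1
a_1 = 2: 11/2
a_2 = 10: 115/21

115/21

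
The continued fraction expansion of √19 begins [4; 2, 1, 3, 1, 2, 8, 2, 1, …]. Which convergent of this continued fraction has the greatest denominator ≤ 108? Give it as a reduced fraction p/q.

List convergents until the denominator exceeds the bound:
a_0 = 4: 4/1  (≤ bound)
a_1 = 2: 9/2  (≤ bound)
a_2 = 1: 13/3  (≤ bound)
a_3 = 3: 48/11  (≤ bound)
a_4 = 1: 61/14  (≤ bound)
a_5 = 2: 170/39  (≤ bound)
a_6 = 8: 1421/326  (> 108, stop)

170/39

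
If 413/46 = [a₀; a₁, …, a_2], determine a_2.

Repeatedly divide and take the remainder:
⌊413/46⌋ = 8, remainder 45
⌊46/45⌋ = 1, remainder 1
⌊45/1⌋ = 45, remainder 0

45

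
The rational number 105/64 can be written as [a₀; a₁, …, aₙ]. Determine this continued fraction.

[1; 1, 1, 1, 3, 1, 1, 2]

105 ÷ 64 → quotient 1, remainder 41
64 ÷ 41 → quotient 1, remainder 23
41 ÷ 23 → quotient 1, remainder 18
23 ÷ 18 → quotient 1, remainder 5
18 ÷ 5 → quotient 3, remainder 3
5 ÷ 3 → quotient 1, remainder 2
3 ÷ 2 → quotient 1, remainder 1
2 ÷ 1 → quotient 2, remainder 0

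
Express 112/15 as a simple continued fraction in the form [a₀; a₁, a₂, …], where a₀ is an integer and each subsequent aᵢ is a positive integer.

[7; 2, 7]

Apply division with remainder until the remainder is 0:
⌊112/15⌋ = 7, remainder 7
⌊15/7⌋ = 2, remainder 1
⌊7/1⌋ = 7, remainder 0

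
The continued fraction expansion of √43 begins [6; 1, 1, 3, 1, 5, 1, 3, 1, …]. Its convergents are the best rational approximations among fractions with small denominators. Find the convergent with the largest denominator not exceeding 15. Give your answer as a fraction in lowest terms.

59/9

a_0 = 6: 6/1  (≤ bound)
a_1 = 1: 7/1  (≤ bound)
a_2 = 1: 13/2  (≤ bound)
a_3 = 3: 46/7  (≤ bound)
a_4 = 1: 59/9  (≤ bound)
a_5 = 5: 341/52  (> 15, stop)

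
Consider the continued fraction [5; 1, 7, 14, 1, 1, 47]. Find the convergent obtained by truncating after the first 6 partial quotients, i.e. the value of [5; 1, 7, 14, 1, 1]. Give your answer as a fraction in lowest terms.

Compute successive convergents:
a_0 = 5: 5/1
a_1 = 1: 6/1
a_2 = 7: 47/8
a_3 = 14: 664/113
a_4 = 1: 711/121
a_5 = 1: 1375/234

1375/234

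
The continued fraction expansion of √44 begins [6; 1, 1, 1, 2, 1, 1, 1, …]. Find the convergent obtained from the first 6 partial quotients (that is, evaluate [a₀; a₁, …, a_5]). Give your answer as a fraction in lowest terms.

73/11

Start with 1.
2 + 1/(1/1) = 2 + 1/1 = 3/1
1 + 1/(3/1) = 1 + 1/3 = 4/3
1 + 1/(4/3) = 1 + 3/4 = 7/4
1 + 1/(7/4) = 1 + 4/7 = 11/7
6 + 1/(11/7) = 6 + 7/11 = 73/11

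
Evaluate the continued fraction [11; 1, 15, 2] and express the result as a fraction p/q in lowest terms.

394/33

Work from the innermost term outward:
Start with 2.
15 + 1/(2/1) = 15 + 1/2 = 31/2
1 + 1/(31/2) = 1 + 2/31 = 33/31
11 + 1/(33/31) = 11 + 31/33 = 394/33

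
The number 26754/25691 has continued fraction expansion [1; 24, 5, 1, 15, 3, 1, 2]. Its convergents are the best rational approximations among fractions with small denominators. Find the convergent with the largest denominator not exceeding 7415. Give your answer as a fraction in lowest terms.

a_0 = 1: 1/1  (≤ bound)
a_1 = 24: 25/24  (≤ bound)
a_2 = 5: 126/121  (≤ bound)
a_3 = 1: 151/145  (≤ bound)
a_4 = 15: 2391/2296  (≤ bound)
a_5 = 3: 7324/7033  (≤ bound)
a_6 = 1: 9715/9329  (> 7415, stop)

7324/7033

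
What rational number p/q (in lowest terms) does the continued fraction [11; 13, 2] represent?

Build up convergents one term at a time:
a_0 = 11: 11/1
a_1 = 13: 144/13
a_2 = 2: 299/27

299/27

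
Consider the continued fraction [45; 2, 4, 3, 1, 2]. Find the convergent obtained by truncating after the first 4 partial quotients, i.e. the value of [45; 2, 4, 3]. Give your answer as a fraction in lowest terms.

1318/29

Starting at the tail and folding back:
Start with 3.
4 + 1/(3/1) = 4 + 1/3 = 13/3
2 + 1/(13/3) = 2 + 3/13 = 29/13
45 + 1/(29/13) = 45 + 13/29 = 1318/29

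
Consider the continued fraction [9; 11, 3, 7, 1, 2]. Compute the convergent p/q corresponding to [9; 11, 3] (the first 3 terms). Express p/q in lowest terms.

Start with 3.
11 + 1/(3/1) = 11 + 1/3 = 34/3
9 + 1/(34/3) = 9 + 3/34 = 309/34

309/34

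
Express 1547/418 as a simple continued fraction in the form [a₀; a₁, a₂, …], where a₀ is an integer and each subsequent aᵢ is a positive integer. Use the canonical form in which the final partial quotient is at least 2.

[3; 1, 2, 2, 1, 9, 1, 3]

1547 ÷ 418 → quotient 3, remainder 293
418 ÷ 293 → quotient 1, remainder 125
293 ÷ 125 → quotient 2, remainder 43
125 ÷ 43 → quotient 2, remainder 39
43 ÷ 39 → quotient 1, remainder 4
39 ÷ 4 → quotient 9, remainder 3
4 ÷ 3 → quotient 1, remainder 1
3 ÷ 1 → quotient 3, remainder 0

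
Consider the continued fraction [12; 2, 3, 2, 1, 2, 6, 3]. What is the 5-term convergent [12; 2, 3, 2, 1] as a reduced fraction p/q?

286/23

Start with 1.
2 + 1/(1/1) = 2 + 1/1 = 3/1
3 + 1/(3/1) = 3 + 1/3 = 10/3
2 + 1/(10/3) = 2 + 3/10 = 23/10
12 + 1/(23/10) = 12 + 10/23 = 286/23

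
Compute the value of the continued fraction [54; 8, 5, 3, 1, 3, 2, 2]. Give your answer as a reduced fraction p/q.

a_0 = 54: 54/1
a_1 = 8: 433/8
a_2 = 5: 2219/41
a_3 = 3: 7090/131
a_4 = 1: 9309/172
a_5 = 3: 35017/647
a_6 = 2: 79343/1466
a_7 = 2: 193703/3579

193703/3579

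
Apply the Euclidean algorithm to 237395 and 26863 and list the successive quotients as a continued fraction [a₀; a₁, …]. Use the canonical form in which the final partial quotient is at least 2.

⌊237395/26863⌋ = 8, remainder 22491
⌊26863/22491⌋ = 1, remainder 4372
⌊22491/4372⌋ = 5, remainder 631
⌊4372/631⌋ = 6, remainder 586
⌊631/586⌋ = 1, remainder 45
⌊586/45⌋ = 13, remainder 1
⌊45/1⌋ = 45, remainder 0

[8; 1, 5, 6, 1, 13, 45]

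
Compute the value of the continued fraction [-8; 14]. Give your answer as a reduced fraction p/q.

Use the convergent recurrence hₖ = aₖ·hₖ₋₁ + hₖ₋₂ (and likewise for the denominators kₖ):
a_0 = -8: -8/1
a_1 = 14: -111/14

-111/14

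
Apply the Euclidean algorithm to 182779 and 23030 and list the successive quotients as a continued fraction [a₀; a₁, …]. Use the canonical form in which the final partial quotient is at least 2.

182779 = 7·23030 + 21569, so a_0 = 7
23030 = 1·21569 + 1461, so a_1 = 1
21569 = 14·1461 + 1115, so a_2 = 14
1461 = 1·1115 + 346, so a_3 = 1
1115 = 3·346 + 77, so a_4 = 3
346 = 4·77 + 38, so a_5 = 4
77 = 2·38 + 1, so a_6 = 2
38 = 38·1 + 0, so a_7 = 38

[7; 1, 14, 1, 3, 4, 2, 38]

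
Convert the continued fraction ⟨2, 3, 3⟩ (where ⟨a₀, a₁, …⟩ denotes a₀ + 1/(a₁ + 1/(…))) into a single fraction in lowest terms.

23/10

Start with 3.
3 + 1/(3/1) = 3 + 1/3 = 10/3
2 + 1/(10/3) = 2 + 3/10 = 23/10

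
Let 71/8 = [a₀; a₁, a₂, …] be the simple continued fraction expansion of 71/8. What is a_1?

1

Run the Euclidean algorithm, recording each quotient:
⌊71/8⌋ = 8, remainder 7
⌊8/7⌋ = 1, remainder 1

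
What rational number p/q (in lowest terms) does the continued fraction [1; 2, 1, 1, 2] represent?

18/13

Start with 2.
1 + 1/(2/1) = 1 + 1/2 = 3/2
1 + 1/(3/2) = 1 + 2/3 = 5/3
2 + 1/(5/3) = 2 + 3/5 = 13/5
1 + 1/(13/5) = 1 + 5/13 = 18/13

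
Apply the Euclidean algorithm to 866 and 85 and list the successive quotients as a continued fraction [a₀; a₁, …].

866 ÷ 85 → quotient 10, remainder 16
85 ÷ 16 → quotient 5, remainder 5
16 ÷ 5 → quotient 3, remainder 1
5 ÷ 1 → quotient 5, remainder 0

[10; 5, 3, 5]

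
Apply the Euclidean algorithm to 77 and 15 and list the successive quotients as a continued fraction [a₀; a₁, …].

⌊77/15⌋ = 5, remainder 2
⌊15/2⌋ = 7, remainder 1
⌊2/1⌋ = 2, remainder 0

[5; 7, 2]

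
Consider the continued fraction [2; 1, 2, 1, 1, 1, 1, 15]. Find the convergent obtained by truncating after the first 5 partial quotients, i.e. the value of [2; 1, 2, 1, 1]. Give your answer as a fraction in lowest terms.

Start with 1.
1 + 1/(1/1) = 1 + 1/1 = 2/1
2 + 1/(2/1) = 2 + 1/2 = 5/2
1 + 1/(5/2) = 1 + 2/5 = 7/5
2 + 1/(7/5) = 2 + 5/7 = 19/7

19/7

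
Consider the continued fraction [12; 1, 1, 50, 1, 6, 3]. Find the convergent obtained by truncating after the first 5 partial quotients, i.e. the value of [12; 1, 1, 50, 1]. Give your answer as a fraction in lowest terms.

1288/103

Start with 1.
50 + 1/(1/1) = 50 + 1/1 = 51/1
1 + 1/(51/1) = 1 + 1/51 = 52/51
1 + 1/(52/51) = 1 + 51/52 = 103/52
12 + 1/(103/52) = 12 + 52/103 = 1288/103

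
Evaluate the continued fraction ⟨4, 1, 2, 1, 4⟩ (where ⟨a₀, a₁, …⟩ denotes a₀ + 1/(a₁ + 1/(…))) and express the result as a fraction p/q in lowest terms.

90/19

Collapse the nested fraction from the inside out:
Start with 4.
1 + 1/(4/1) = 1 + 1/4 = 5/4
2 + 1/(5/4) = 2 + 4/5 = 14/5
1 + 1/(14/5) = 1 + 5/14 = 19/14
4 + 1/(19/14) = 4 + 14/19 = 90/19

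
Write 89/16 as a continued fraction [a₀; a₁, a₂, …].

⌊89/16⌋ = 5, remainder 9
⌊16/9⌋ = 1, remainder 7
⌊9/7⌋ = 1, remainder 2
⌊7/2⌋ = 3, remainder 1
⌊2/1⌋ = 2, remainder 0

[5; 1, 1, 3, 2]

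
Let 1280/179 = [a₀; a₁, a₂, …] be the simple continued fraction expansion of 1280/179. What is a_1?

1280 = 7·179 + 27, so a_0 = 7
179 = 6·27 + 17, so a_1 = 6

6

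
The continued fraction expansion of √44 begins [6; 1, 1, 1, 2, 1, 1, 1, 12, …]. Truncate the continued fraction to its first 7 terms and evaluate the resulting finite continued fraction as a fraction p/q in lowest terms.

a_0 = 6: 6/1
a_1 = 1: 7/1
a_2 = 1: 13/2
a_3 = 1: 20/3
a_4 = 2: 53/8
a_5 = 1: 73/11
a_6 = 1: 126/19

126/19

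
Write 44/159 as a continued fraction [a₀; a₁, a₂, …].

44 ÷ 159 → quotient 0, remainder 44
159 ÷ 44 → quotient 3, remainder 27
44 ÷ 27 → quotient 1, remainder 17
27 ÷ 17 → quotient 1, remainder 10
17 ÷ 10 → quotient 1, remainder 7
10 ÷ 7 → quotient 1, remainder 3
7 ÷ 3 → quotient 2, remainder 1
3 ÷ 1 → quotient 3, remainder 0

[0; 3, 1, 1, 1, 1, 2, 3]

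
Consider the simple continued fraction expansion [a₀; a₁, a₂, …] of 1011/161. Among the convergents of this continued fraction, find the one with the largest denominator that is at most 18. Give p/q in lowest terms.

a_0 = 6: 6/1  (≤ bound)
a_1 = 3: 19/3  (≤ bound)
a_2 = 1: 25/4  (≤ bound)
a_3 = 1: 44/7  (≤ bound)
a_4 = 2: 113/18  (≤ bound)
a_5 = 1: 157/25  (> 18, stop)

113/18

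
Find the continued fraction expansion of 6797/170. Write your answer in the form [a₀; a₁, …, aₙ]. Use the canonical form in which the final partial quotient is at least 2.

[39; 1, 55, 1, 2]

6797 = 39·170 + 167, so a_0 = 39
170 = 1·167 + 3, so a_1 = 1
167 = 55·3 + 2, so a_2 = 55
3 = 1·2 + 1, so a_3 = 1
2 = 2·1 + 0, so a_4 = 2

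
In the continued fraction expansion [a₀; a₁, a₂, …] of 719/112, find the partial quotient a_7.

3

Run the Euclidean algorithm, recording each quotient:
719 ÷ 112 → quotient 6, remainder 47
112 ÷ 47 → quotient 2, remainder 18
47 ÷ 18 → quotient 2, remainder 11
18 ÷ 11 → quotient 1, remainder 7
11 ÷ 7 → quotient 1, remainder 4
7 ÷ 4 → quotient 1, remainder 3
4 ÷ 3 → quotient 1, remainder 1
3 ÷ 1 → quotient 3, remainder 0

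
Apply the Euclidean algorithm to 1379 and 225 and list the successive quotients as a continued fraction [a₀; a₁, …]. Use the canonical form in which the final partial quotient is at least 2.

[6; 7, 1, 3, 7]

⌊1379/225⌋ = 6, remainder 29
⌊225/29⌋ = 7, remainder 22
⌊29/22⌋ = 1, remainder 7
⌊22/7⌋ = 3, remainder 1
⌊7/1⌋ = 7, remainder 0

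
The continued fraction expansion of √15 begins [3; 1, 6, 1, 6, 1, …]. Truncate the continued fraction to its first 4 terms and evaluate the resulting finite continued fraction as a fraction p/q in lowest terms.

Build up convergents one term at a time:
a_0 = 3: 3/1
a_1 = 1: 4/1
a_2 = 6: 27/7
a_3 = 1: 31/8

31/8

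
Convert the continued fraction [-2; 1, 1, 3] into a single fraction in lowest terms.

-10/7

Start with 3.
1 + 1/(3/1) = 1 + 1/3 = 4/3
1 + 1/(4/3) = 1 + 3/4 = 7/4
-2 + 1/(7/4) = -2 + 4/7 = -10/7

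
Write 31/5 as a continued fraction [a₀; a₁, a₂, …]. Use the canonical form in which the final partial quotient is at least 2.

⌊31/5⌋ = 6, remainder 1
⌊5/1⌋ = 5, remainder 0

[6; 5]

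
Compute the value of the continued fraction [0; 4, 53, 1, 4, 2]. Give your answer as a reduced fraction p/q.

Starting at the tail and folding back:
Start with 2.
4 + 1/(2/1) = 4 + 1/2 = 9/2
1 + 1/(9/2) = 1 + 2/9 = 11/9
53 + 1/(11/9) = 53 + 9/11 = 592/11
4 + 1/(592/11) = 4 + 11/592 = 2379/592
0 + 1/(2379/592) = 0 + 592/2379 = 592/2379

592/2379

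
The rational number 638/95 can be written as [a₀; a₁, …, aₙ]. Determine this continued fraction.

[6; 1, 2, 1, 1, 13]

⌊638/95⌋ = 6, remainder 68
⌊95/68⌋ = 1, remainder 27
⌊68/27⌋ = 2, remainder 14
⌊27/14⌋ = 1, remainder 13
⌊14/13⌋ = 1, remainder 1
⌊13/1⌋ = 13, remainder 0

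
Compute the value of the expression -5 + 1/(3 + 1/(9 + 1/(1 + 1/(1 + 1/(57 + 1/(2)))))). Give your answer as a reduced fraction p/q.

-32030/6847

Build up convergents one term at a time:
a_0 = -5: -5/1
a_1 = 3: -14/3
a_2 = 9: -131/28
a_3 = 1: -145/31
a_4 = 1: -276/59
a_5 = 57: -15877/3394
a_6 = 2: -32030/6847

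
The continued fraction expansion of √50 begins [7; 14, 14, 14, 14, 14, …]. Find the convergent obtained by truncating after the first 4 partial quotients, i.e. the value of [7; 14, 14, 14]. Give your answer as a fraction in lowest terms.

19601/2772

Build up convergents one term at a time:
a_0 = 7: 7/1
a_1 = 14: 99/14
a_2 = 14: 1393/197
a_3 = 14: 19601/2772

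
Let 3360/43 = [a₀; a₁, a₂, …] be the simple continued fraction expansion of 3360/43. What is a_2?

6

⌊3360/43⌋ = 78, remainder 6
⌊43/6⌋ = 7, remainder 1
⌊6/1⌋ = 6, remainder 0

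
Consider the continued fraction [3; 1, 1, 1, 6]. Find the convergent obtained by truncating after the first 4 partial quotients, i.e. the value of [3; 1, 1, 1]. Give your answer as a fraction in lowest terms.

a_0 = 3: 3/1
a_1 = 1: 4/1
a_2 = 1: 7/2
a_3 = 1: 11/3

11/3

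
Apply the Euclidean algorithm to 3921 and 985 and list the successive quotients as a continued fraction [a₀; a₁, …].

[3; 1, 50, 1, 5, 3]

Apply division with remainder until the remainder is 0:
3921 ÷ 985 → quotient 3, remainder 966
985 ÷ 966 → quotient 1, remainder 19
966 ÷ 19 → quotient 50, remainder 16
19 ÷ 16 → quotient 1, remainder 3
16 ÷ 3 → quotient 5, remainder 1
3 ÷ 1 → quotient 3, remainder 0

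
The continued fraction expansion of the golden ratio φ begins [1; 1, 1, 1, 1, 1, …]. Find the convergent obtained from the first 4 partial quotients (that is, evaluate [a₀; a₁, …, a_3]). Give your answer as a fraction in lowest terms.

5/3

Work from the innermost term outward:
Start with 1.
1 + 1/(1/1) = 1 + 1/1 = 2/1
1 + 1/(2/1) = 1 + 1/2 = 3/2
1 + 1/(3/2) = 1 + 2/3 = 5/3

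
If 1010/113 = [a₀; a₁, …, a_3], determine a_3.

7

1010 ÷ 113 → quotient 8, remainder 106
113 ÷ 106 → quotient 1, remainder 7
106 ÷ 7 → quotient 15, remainder 1
7 ÷ 1 → quotient 7, remainder 0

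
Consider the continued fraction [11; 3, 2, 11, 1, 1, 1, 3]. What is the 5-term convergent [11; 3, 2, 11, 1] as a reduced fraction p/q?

Work from the innermost term outward:
Start with 1.
11 + 1/(1/1) = 11 + 1/1 = 12/1
2 + 1/(12/1) = 2 + 1/12 = 25/12
3 + 1/(25/12) = 3 + 12/25 = 87/25
11 + 1/(87/25) = 11 + 25/87 = 982/87

982/87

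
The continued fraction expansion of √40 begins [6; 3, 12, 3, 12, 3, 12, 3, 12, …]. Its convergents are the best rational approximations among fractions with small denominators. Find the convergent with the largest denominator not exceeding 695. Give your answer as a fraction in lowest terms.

List convergents until the denominator exceeds the bound:
a_0 = 6: 6/1  (≤ bound)
a_1 = 3: 19/3  (≤ bound)
a_2 = 12: 234/37  (≤ bound)
a_3 = 3: 721/114  (≤ bound)
a_4 = 12: 8886/1405  (> 695, stop)

721/114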